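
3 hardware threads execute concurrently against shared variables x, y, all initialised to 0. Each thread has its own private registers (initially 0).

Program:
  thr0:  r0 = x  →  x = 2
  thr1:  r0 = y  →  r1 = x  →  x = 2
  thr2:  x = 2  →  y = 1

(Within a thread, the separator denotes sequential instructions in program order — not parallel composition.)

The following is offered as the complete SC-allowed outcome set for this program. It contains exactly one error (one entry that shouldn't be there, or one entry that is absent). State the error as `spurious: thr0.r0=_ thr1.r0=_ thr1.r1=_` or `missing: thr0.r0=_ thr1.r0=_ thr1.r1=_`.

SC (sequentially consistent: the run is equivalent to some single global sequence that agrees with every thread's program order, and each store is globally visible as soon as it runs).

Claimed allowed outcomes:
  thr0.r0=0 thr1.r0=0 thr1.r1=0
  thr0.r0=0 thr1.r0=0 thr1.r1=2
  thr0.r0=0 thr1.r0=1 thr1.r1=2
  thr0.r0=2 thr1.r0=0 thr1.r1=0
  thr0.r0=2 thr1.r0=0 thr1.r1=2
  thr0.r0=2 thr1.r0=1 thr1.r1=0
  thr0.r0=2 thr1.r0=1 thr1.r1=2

outcome vector order: (thr0.r0,thr1.r0,thr1.r1)
SC (6): 0/0/0 0/0/2 0/1/2 2/0/0 2/0/2 2/1/2
claimed∖SC = {2/1/0}

spurious: thr0.r0=2 thr1.r0=1 thr1.r1=0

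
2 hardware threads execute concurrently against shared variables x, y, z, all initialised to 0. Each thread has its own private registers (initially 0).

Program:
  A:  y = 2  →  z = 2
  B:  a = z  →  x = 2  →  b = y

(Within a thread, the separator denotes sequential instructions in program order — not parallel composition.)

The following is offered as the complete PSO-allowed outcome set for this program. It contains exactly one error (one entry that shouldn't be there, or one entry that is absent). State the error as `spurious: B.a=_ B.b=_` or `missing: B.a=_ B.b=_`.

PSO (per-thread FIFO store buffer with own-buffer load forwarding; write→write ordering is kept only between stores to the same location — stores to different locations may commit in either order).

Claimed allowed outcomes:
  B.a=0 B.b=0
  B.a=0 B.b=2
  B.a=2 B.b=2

outcome vector order: (B.a,B.b)
[PSO] allowed = {<0 0>; <0 2>; <2 0>; <2 2>}
PSO∖claimed = {<2 0>}

missing: B.a=2 B.b=0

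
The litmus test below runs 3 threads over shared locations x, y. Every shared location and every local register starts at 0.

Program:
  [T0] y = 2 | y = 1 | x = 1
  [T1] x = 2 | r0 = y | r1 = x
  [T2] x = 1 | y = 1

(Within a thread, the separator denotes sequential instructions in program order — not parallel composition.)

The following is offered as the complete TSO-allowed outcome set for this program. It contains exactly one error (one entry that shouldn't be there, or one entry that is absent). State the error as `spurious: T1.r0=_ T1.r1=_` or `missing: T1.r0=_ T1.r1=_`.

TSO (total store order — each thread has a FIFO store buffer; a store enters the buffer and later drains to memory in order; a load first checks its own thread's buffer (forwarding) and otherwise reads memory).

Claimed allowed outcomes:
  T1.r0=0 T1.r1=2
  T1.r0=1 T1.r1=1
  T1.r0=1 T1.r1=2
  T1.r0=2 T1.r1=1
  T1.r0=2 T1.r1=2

missing: T1.r0=0 T1.r1=1

outcome vector order: (T1.r0,T1.r1)
under TSO → 0/1, 0/2, 1/1, 1/2, 2/1, 2/2
TSO∖claimed = {0/1}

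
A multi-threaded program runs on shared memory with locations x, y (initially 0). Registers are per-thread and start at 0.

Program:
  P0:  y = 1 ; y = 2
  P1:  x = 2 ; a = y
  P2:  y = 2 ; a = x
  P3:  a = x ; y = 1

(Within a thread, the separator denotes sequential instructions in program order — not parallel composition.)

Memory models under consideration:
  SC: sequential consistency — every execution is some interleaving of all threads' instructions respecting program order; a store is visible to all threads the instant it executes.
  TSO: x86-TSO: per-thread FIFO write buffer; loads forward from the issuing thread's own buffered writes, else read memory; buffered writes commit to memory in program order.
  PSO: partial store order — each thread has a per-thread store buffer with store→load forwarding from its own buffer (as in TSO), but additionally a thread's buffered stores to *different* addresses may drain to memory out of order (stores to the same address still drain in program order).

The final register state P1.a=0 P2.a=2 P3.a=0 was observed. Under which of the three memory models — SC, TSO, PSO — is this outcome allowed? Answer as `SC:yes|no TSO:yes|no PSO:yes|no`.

outcome vector order: (P1.a,P2.a,P3.a)
under SC → <0 2 0>; <0 2 2>; <1 0 0>; <1 0 2>; <1 2 0>; <1 2 2>; <2 0 0>; <2 0 2>; <2 2 0>; <2 2 2>
under TSO → <0 0 0>; <0 0 2>; <0 2 0>; <0 2 2>; <1 0 0>; <1 0 2>; <1 2 0>; <1 2 2>; <2 0 0>; <2 0 2>; <2 2 0>; <2 2 2>
under PSO → <0 0 0>; <0 0 2>; <0 2 0>; <0 2 2>; <1 0 0>; <1 0 2>; <1 2 0>; <1 2 2>; <2 0 0>; <2 0 2>; <2 2 0>; <2 2 2>
target <0 2 0> ∈ {SC,TSO,PSO}

SC:yes TSO:yes PSO:yes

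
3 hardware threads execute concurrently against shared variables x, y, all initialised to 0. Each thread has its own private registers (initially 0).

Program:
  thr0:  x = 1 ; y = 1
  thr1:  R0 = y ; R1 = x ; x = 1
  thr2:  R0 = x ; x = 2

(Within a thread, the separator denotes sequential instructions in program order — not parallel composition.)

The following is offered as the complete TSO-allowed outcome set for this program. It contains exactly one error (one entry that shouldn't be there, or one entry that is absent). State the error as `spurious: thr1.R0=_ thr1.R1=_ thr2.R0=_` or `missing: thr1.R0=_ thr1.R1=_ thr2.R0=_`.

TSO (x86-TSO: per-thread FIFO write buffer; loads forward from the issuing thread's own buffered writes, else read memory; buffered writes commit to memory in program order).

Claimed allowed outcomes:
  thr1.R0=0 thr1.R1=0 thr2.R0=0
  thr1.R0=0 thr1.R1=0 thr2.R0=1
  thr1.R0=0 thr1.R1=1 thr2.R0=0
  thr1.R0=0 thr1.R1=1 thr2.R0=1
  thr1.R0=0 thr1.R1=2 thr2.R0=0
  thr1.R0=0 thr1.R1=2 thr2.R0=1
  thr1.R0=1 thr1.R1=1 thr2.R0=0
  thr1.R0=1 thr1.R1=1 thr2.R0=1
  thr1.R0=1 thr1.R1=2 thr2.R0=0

outcome vector order: (thr1.R0,thr1.R1,thr2.R0)
under TSO → 000 001 010 011 020 021 110 111 120 121
TSO∖claimed = {121}

missing: thr1.R0=1 thr1.R1=2 thr2.R0=1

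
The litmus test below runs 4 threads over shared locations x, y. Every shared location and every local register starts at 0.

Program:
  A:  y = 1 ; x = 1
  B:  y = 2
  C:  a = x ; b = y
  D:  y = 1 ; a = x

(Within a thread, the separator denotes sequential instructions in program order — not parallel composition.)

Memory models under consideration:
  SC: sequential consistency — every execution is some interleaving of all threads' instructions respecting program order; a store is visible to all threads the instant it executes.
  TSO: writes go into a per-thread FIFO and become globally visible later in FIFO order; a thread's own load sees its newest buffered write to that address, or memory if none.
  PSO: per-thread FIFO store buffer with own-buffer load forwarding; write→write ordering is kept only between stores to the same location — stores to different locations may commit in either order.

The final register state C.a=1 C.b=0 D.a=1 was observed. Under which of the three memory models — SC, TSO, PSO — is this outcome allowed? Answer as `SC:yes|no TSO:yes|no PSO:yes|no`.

outcome vector order: (C.a,C.b,D.a)
SC: 10 outcomes — {0/0/0, 0/0/1, 0/1/0, 0/1/1, 0/2/0, 0/2/1, 1/1/0, 1/1/1, 1/2/0, 1/2/1}
TSO: 10 outcomes — {0/0/0, 0/0/1, 0/1/0, 0/1/1, 0/2/0, 0/2/1, 1/1/0, 1/1/1, 1/2/0, 1/2/1}
PSO: 12 outcomes — {0/0/0, 0/0/1, 0/1/0, 0/1/1, 0/2/0, 0/2/1, 1/0/0, 1/0/1, 1/1/0, 1/1/1, 1/2/0, 1/2/1}
target 1/0/1 ∈ {PSO}

SC:no TSO:no PSO:yes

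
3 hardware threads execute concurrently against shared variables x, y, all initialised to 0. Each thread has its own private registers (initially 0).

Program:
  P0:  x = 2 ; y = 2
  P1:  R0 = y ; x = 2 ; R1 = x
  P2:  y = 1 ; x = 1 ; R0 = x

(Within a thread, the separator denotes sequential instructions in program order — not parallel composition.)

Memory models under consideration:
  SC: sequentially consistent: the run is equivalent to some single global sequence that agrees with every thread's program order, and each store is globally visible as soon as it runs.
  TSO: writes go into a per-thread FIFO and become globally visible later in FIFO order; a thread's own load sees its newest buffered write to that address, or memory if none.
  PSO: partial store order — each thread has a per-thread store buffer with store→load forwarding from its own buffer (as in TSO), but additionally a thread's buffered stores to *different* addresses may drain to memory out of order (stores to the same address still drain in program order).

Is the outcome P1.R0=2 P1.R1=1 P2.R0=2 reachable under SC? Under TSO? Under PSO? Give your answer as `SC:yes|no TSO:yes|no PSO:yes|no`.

SC:no TSO:no PSO:yes

outcome vector order: (P1.R0,P1.R1,P2.R0)
SC (11): <0 1 1>, <0 1 2>, <0 2 1>, <0 2 2>, <1 1 1>, <1 1 2>, <1 2 1>, <1 2 2>, <2 1 1>, <2 2 1>, <2 2 2>
TSO (11): <0 1 1>, <0 1 2>, <0 2 1>, <0 2 2>, <1 1 1>, <1 1 2>, <1 2 1>, <1 2 2>, <2 1 1>, <2 2 1>, <2 2 2>
PSO (12): <0 1 1>, <0 1 2>, <0 2 1>, <0 2 2>, <1 1 1>, <1 1 2>, <1 2 1>, <1 2 2>, <2 1 1>, <2 1 2>, <2 2 1>, <2 2 2>
target <2 1 2> ∈ {PSO}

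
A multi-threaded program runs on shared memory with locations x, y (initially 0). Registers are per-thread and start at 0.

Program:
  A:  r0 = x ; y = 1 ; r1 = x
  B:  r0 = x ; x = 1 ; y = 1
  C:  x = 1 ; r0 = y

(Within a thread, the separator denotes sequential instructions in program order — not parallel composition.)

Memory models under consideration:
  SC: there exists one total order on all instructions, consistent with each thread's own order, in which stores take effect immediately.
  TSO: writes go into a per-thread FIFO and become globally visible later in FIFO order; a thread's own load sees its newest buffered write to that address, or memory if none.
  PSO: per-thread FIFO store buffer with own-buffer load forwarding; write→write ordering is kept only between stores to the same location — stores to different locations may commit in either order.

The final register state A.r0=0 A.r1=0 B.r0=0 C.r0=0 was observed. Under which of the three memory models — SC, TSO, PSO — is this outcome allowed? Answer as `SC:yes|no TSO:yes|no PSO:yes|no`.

SC:no TSO:yes PSO:yes

outcome vector order: (A.r0,A.r1,B.r0,C.r0)
under SC → 0/0/0/1 0/0/1/1 0/1/0/0 0/1/0/1 0/1/1/0 0/1/1/1 1/1/0/0 1/1/0/1 1/1/1/0 1/1/1/1
under TSO → 0/0/0/0 0/0/0/1 0/0/1/0 0/0/1/1 0/1/0/0 0/1/0/1 0/1/1/0 0/1/1/1 1/1/0/0 1/1/0/1 1/1/1/0 1/1/1/1
under PSO → 0/0/0/0 0/0/0/1 0/0/1/0 0/0/1/1 0/1/0/0 0/1/0/1 0/1/1/0 0/1/1/1 1/1/0/0 1/1/0/1 1/1/1/0 1/1/1/1
target 0/0/0/0 ∈ {TSO,PSO}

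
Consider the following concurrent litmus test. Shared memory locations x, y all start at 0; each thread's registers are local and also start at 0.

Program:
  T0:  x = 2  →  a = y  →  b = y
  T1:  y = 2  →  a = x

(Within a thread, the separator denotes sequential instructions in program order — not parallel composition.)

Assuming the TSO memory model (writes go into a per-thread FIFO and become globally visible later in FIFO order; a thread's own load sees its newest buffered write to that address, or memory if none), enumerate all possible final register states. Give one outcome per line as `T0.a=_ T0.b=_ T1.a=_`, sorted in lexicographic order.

T0.a=0 T0.b=0 T1.a=0
T0.a=0 T0.b=0 T1.a=2
T0.a=0 T0.b=2 T1.a=0
T0.a=0 T0.b=2 T1.a=2
T0.a=2 T0.b=2 T1.a=0
T0.a=2 T0.b=2 T1.a=2

outcome vector order: (T0.a,T0.b,T1.a)
|TSO outcomes| = 6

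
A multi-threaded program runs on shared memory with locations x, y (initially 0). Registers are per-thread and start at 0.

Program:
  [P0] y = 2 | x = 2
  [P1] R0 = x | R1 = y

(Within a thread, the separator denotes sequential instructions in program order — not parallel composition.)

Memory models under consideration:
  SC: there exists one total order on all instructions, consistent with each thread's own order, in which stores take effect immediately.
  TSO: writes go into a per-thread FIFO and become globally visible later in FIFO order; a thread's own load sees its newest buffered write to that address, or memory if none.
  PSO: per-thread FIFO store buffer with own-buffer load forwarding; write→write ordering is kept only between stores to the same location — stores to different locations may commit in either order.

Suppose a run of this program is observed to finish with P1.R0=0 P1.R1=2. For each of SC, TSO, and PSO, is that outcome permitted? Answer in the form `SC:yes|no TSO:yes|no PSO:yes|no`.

outcome vector order: (P1.R0,P1.R1)
SC (3): <0 0>, <0 2>, <2 2>
TSO (3): <0 0>, <0 2>, <2 2>
PSO (4): <0 0>, <0 2>, <2 0>, <2 2>
target <0 2> ∈ {SC,TSO,PSO}

SC:yes TSO:yes PSO:yes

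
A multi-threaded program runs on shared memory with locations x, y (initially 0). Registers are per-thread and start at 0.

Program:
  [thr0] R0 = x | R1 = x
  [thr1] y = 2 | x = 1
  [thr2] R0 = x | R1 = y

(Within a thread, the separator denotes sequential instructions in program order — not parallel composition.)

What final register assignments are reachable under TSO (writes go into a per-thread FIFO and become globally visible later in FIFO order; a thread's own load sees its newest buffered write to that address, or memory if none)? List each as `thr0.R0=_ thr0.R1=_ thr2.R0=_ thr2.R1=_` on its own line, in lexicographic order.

outcome vector order: (thr0.R0,thr0.R1,thr2.R0,thr2.R1)
|TSO outcomes| = 9

thr0.R0=0 thr0.R1=0 thr2.R0=0 thr2.R1=0
thr0.R0=0 thr0.R1=0 thr2.R0=0 thr2.R1=2
thr0.R0=0 thr0.R1=0 thr2.R0=1 thr2.R1=2
thr0.R0=0 thr0.R1=1 thr2.R0=0 thr2.R1=0
thr0.R0=0 thr0.R1=1 thr2.R0=0 thr2.R1=2
thr0.R0=0 thr0.R1=1 thr2.R0=1 thr2.R1=2
thr0.R0=1 thr0.R1=1 thr2.R0=0 thr2.R1=0
thr0.R0=1 thr0.R1=1 thr2.R0=0 thr2.R1=2
thr0.R0=1 thr0.R1=1 thr2.R0=1 thr2.R1=2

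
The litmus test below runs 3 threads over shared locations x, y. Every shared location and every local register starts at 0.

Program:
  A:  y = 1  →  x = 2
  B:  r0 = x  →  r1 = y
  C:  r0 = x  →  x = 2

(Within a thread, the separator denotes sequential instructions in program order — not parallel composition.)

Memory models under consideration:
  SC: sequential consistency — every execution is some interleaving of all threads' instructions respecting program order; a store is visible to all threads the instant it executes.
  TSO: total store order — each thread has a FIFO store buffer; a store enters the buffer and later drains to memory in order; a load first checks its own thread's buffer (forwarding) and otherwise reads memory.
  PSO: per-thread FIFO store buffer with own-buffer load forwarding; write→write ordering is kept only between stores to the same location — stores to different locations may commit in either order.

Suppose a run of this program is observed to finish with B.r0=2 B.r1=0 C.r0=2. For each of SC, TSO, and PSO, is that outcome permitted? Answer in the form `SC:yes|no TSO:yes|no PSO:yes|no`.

outcome vector order: (B.r0,B.r1,C.r0)
SC (7): 000 002 010 012 200 210 212
TSO (7): 000 002 010 012 200 210 212
PSO (8): 000 002 010 012 200 202 210 212
target 202 ∈ {PSO}

SC:no TSO:no PSO:yes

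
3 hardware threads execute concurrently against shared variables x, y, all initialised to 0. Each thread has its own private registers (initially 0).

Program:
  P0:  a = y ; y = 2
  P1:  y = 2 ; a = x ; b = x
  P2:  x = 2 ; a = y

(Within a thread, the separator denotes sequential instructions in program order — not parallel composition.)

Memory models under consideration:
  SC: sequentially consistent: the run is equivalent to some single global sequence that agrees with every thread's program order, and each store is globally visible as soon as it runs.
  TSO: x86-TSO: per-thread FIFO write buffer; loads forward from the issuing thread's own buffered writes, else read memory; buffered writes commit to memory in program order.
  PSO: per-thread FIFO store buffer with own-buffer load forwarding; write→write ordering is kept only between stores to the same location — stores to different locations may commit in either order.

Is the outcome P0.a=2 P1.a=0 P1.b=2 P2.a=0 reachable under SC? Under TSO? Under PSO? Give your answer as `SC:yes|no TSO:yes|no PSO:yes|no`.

SC:no TSO:yes PSO:yes

outcome vector order: (P0.a,P1.a,P1.b,P2.a)
SC: 8 outcomes — {0002, 0022, 0220, 0222, 2002, 2022, 2220, 2222}
TSO: 12 outcomes — {0000, 0002, 0020, 0022, 0220, 0222, 2000, 2002, 2020, 2022, 2220, 2222}
PSO: 12 outcomes — {0000, 0002, 0020, 0022, 0220, 0222, 2000, 2002, 2020, 2022, 2220, 2222}
target 2020 ∈ {TSO,PSO}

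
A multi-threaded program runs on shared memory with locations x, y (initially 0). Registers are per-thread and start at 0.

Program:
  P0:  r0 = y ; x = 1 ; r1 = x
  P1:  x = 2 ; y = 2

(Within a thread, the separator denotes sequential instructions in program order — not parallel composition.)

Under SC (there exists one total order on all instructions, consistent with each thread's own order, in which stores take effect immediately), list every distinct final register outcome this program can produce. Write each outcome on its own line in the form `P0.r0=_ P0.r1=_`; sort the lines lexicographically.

P0.r0=0 P0.r1=1
P0.r0=0 P0.r1=2
P0.r0=2 P0.r1=1

outcome vector order: (P0.r0,P0.r1)
|SC outcomes| = 3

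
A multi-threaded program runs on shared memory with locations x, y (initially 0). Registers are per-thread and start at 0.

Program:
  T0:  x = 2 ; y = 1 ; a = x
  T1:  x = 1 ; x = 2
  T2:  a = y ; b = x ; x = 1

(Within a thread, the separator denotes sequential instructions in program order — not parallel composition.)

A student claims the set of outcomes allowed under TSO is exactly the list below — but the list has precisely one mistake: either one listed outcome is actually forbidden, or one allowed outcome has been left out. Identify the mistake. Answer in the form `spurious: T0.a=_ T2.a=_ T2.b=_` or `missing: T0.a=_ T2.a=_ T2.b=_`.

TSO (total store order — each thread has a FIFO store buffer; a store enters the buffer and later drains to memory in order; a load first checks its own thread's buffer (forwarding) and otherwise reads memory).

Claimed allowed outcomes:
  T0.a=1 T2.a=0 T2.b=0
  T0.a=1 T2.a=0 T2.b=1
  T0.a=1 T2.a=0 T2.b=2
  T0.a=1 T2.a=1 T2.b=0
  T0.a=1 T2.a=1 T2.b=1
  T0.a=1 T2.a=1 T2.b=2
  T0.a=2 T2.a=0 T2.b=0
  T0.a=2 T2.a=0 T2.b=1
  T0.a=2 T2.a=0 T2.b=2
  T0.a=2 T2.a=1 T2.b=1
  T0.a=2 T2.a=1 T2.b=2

spurious: T0.a=1 T2.a=1 T2.b=0

outcome vector order: (T0.a,T2.a,T2.b)
under TSO → (1,0,0) (1,0,1) (1,0,2) (1,1,1) (1,1,2) (2,0,0) (2,0,1) (2,0,2) (2,1,1) (2,1,2)
claimed∖TSO = {(1,1,0)}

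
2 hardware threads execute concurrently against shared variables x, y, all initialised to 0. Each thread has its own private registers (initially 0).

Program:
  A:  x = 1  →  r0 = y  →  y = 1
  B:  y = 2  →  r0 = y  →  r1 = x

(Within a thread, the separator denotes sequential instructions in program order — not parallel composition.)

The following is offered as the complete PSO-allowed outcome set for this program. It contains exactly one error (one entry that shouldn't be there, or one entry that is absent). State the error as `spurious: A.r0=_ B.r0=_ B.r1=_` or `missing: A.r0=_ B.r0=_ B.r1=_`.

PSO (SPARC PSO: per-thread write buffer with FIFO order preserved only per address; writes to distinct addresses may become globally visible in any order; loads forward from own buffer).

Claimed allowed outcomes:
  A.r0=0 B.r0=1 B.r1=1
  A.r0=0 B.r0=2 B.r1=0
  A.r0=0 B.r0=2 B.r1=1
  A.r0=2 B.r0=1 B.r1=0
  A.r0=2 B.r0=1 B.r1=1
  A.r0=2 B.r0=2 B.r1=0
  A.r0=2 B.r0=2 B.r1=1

missing: A.r0=0 B.r0=1 B.r1=0

outcome vector order: (A.r0,B.r0,B.r1)
[PSO] allowed = {010; 011; 020; 021; 210; 211; 220; 221}
PSO∖claimed = {010}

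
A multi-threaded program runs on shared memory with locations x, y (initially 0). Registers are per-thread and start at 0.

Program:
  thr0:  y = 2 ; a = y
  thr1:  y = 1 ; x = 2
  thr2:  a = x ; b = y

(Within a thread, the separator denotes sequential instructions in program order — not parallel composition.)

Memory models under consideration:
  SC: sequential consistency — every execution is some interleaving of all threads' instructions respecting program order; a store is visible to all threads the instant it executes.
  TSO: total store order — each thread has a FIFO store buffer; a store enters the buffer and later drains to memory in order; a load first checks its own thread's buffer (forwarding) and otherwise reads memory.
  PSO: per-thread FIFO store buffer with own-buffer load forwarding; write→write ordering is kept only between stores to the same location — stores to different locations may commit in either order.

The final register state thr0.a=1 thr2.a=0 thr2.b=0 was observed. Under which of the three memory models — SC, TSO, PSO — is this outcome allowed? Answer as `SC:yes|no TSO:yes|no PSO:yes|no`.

SC:yes TSO:yes PSO:yes

outcome vector order: (thr0.a,thr2.a,thr2.b)
SC (9): (1,0,0); (1,0,1); (1,0,2); (1,2,1); (2,0,0); (2,0,1); (2,0,2); (2,2,1); (2,2,2)
TSO (9): (1,0,0); (1,0,1); (1,0,2); (1,2,1); (2,0,0); (2,0,1); (2,0,2); (2,2,1); (2,2,2)
PSO (12): (1,0,0); (1,0,1); (1,0,2); (1,2,0); (1,2,1); (1,2,2); (2,0,0); (2,0,1); (2,0,2); (2,2,0); (2,2,1); (2,2,2)
target (1,0,0) ∈ {SC,TSO,PSO}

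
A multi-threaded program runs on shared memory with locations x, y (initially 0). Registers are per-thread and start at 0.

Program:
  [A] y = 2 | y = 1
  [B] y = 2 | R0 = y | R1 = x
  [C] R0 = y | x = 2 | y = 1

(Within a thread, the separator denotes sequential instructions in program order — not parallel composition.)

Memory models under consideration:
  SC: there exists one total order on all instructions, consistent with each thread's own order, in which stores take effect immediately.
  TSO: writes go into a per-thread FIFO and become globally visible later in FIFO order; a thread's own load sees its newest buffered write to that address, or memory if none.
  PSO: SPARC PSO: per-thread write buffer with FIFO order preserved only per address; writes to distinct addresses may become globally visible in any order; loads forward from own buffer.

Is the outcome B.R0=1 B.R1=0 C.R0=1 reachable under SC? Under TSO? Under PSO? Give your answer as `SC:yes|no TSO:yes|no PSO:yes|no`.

outcome vector order: (B.R0,B.R1,C.R0)
under SC → 1/0/0, 1/0/1, 1/0/2, 1/2/0, 1/2/1, 1/2/2, 2/0/0, 2/0/1, 2/0/2, 2/2/0, 2/2/1, 2/2/2
under TSO → 1/0/0, 1/0/1, 1/0/2, 1/2/0, 1/2/1, 1/2/2, 2/0/0, 2/0/1, 2/0/2, 2/2/0, 2/2/1, 2/2/2
under PSO → 1/0/0, 1/0/1, 1/0/2, 1/2/0, 1/2/1, 1/2/2, 2/0/0, 2/0/1, 2/0/2, 2/2/0, 2/2/1, 2/2/2
target 1/0/1 ∈ {SC,TSO,PSO}

SC:yes TSO:yes PSO:yes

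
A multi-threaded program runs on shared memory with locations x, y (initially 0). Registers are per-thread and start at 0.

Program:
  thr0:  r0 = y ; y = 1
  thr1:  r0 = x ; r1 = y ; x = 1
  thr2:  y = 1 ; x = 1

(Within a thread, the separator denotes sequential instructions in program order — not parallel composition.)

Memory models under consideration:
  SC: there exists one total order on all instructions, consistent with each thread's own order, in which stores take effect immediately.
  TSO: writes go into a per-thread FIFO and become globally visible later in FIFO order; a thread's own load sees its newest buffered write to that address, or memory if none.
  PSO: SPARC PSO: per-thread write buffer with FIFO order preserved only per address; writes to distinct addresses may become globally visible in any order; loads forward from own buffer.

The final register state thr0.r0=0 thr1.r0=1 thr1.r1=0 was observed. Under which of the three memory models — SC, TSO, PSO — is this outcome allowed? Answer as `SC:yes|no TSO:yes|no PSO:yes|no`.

SC:no TSO:no PSO:yes

outcome vector order: (thr0.r0,thr1.r0,thr1.r1)
[SC] allowed = {<0 0 0>; <0 0 1>; <0 1 1>; <1 0 0>; <1 0 1>; <1 1 1>}
[TSO] allowed = {<0 0 0>; <0 0 1>; <0 1 1>; <1 0 0>; <1 0 1>; <1 1 1>}
[PSO] allowed = {<0 0 0>; <0 0 1>; <0 1 0>; <0 1 1>; <1 0 0>; <1 0 1>; <1 1 0>; <1 1 1>}
target <0 1 0> ∈ {PSO}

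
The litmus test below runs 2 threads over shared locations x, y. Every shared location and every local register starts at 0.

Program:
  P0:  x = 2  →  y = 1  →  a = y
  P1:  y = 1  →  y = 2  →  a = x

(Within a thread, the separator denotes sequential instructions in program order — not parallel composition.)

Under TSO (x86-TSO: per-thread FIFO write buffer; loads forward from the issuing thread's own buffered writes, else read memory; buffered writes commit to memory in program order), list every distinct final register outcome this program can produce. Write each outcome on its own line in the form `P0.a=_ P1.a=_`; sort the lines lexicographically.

P0.a=1 P1.a=0
P0.a=1 P1.a=2
P0.a=2 P1.a=0
P0.a=2 P1.a=2

outcome vector order: (P0.a,P1.a)
|TSO outcomes| = 4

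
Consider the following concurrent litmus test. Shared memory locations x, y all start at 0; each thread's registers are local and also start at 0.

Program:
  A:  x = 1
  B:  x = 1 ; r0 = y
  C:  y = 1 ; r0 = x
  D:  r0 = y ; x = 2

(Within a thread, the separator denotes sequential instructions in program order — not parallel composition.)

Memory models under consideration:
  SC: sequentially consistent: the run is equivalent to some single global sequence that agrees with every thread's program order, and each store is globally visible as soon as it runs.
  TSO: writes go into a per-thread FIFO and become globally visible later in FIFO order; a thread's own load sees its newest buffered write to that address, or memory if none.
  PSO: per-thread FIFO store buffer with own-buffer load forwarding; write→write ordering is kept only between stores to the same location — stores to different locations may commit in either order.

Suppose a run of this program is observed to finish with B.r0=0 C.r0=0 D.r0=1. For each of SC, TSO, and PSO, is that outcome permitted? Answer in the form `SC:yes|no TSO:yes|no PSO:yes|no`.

SC:no TSO:yes PSO:yes

outcome vector order: (B.r0,C.r0,D.r0)
under SC → <0 1 0>; <0 1 1>; <0 2 0>; <0 2 1>; <1 0 0>; <1 0 1>; <1 1 0>; <1 1 1>; <1 2 0>; <1 2 1>
under TSO → <0 0 0>; <0 0 1>; <0 1 0>; <0 1 1>; <0 2 0>; <0 2 1>; <1 0 0>; <1 0 1>; <1 1 0>; <1 1 1>; <1 2 0>; <1 2 1>
under PSO → <0 0 0>; <0 0 1>; <0 1 0>; <0 1 1>; <0 2 0>; <0 2 1>; <1 0 0>; <1 0 1>; <1 1 0>; <1 1 1>; <1 2 0>; <1 2 1>
target <0 0 1> ∈ {TSO,PSO}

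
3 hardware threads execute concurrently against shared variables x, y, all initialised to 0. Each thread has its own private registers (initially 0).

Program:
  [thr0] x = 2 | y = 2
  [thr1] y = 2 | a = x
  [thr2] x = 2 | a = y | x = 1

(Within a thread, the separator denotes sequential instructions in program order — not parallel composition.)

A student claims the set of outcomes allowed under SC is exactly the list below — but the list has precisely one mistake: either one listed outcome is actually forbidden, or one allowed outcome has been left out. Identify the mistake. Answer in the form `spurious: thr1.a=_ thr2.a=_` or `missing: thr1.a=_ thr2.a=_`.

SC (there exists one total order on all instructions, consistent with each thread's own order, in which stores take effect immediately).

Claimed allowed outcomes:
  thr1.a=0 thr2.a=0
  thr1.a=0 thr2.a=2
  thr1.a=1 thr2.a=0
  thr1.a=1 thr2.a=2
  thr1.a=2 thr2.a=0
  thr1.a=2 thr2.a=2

outcome vector order: (thr1.a,thr2.a)
under SC → 0/2; 1/0; 1/2; 2/0; 2/2
claimed∖SC = {0/0}

spurious: thr1.a=0 thr2.a=0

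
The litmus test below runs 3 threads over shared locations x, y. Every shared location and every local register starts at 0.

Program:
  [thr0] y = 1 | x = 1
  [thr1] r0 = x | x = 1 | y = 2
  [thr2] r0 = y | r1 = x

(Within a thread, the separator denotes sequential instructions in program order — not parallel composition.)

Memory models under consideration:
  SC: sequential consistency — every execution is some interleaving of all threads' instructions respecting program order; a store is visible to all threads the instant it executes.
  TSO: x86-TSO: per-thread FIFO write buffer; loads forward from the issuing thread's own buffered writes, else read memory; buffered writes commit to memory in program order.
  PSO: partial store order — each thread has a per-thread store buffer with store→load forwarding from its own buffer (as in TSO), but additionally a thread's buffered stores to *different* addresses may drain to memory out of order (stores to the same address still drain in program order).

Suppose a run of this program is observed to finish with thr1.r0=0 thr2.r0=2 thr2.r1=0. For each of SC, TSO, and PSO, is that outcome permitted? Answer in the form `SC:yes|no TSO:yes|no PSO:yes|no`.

outcome vector order: (thr1.r0,thr2.r0,thr2.r1)
SC: 10 outcomes — {000; 001; 010; 011; 021; 100; 101; 110; 111; 121}
TSO: 10 outcomes — {000; 001; 010; 011; 021; 100; 101; 110; 111; 121}
PSO: 11 outcomes — {000; 001; 010; 011; 020; 021; 100; 101; 110; 111; 121}
target 020 ∈ {PSO}

SC:no TSO:no PSO:yes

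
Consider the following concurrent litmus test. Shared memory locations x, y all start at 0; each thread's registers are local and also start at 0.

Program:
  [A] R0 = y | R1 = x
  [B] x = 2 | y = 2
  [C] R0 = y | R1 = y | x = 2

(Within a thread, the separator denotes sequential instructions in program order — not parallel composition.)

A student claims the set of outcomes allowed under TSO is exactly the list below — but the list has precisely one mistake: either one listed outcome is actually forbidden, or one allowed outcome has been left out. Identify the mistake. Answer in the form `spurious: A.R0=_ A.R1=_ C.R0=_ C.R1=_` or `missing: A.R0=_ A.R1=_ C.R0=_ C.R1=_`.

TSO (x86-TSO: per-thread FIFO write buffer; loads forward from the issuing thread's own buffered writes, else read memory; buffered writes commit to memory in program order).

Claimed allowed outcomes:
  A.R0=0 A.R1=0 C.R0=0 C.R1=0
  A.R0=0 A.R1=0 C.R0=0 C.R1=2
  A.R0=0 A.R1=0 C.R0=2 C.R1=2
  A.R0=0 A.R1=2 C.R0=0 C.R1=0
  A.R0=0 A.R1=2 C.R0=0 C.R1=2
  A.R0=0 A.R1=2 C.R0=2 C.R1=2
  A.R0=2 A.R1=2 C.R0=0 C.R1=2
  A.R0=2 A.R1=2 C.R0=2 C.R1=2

missing: A.R0=2 A.R1=2 C.R0=0 C.R1=0

outcome vector order: (A.R0,A.R1,C.R0,C.R1)
under TSO → (0,0,0,0) (0,0,0,2) (0,0,2,2) (0,2,0,0) (0,2,0,2) (0,2,2,2) (2,2,0,0) (2,2,0,2) (2,2,2,2)
TSO∖claimed = {(2,2,0,0)}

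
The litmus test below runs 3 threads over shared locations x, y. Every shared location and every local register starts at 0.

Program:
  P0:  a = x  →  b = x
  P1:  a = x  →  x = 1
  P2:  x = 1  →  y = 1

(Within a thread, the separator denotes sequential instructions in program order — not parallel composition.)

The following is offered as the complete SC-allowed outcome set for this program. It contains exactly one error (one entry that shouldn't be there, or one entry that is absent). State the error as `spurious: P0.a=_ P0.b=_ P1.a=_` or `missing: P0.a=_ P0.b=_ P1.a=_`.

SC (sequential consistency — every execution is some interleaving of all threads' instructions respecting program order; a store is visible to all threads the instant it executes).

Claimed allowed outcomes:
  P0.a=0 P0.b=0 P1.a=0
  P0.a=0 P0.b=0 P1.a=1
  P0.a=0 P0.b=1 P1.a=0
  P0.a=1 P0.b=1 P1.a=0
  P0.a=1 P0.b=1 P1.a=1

outcome vector order: (P0.a,P0.b,P1.a)
[SC] allowed = {<0 0 0>, <0 0 1>, <0 1 0>, <0 1 1>, <1 1 0>, <1 1 1>}
SC∖claimed = {<0 1 1>}

missing: P0.a=0 P0.b=1 P1.a=1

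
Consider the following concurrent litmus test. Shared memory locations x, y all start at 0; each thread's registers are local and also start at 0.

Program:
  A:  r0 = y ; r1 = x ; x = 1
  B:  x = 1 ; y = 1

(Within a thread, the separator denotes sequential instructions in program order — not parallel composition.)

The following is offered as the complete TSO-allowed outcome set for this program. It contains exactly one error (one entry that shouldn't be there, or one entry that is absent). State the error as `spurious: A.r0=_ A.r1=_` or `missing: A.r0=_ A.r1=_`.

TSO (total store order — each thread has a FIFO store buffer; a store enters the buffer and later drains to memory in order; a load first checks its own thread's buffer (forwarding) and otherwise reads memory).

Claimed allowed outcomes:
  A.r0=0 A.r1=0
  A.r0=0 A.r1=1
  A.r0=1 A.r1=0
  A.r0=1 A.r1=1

outcome vector order: (A.r0,A.r1)
[TSO] allowed = {(0,0), (0,1), (1,1)}
claimed∖TSO = {(1,0)}

spurious: A.r0=1 A.r1=0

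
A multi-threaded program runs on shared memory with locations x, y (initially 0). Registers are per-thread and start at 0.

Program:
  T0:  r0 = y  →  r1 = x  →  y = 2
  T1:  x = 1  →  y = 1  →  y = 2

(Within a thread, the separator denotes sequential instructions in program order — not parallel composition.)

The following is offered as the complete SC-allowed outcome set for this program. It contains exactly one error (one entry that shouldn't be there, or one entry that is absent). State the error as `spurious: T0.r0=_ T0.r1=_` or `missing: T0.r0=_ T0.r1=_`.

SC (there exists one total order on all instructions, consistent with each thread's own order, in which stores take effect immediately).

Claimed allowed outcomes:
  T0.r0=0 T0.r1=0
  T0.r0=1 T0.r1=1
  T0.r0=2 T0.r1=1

outcome vector order: (T0.r0,T0.r1)
[SC] allowed = {00; 01; 11; 21}
SC∖claimed = {01}

missing: T0.r0=0 T0.r1=1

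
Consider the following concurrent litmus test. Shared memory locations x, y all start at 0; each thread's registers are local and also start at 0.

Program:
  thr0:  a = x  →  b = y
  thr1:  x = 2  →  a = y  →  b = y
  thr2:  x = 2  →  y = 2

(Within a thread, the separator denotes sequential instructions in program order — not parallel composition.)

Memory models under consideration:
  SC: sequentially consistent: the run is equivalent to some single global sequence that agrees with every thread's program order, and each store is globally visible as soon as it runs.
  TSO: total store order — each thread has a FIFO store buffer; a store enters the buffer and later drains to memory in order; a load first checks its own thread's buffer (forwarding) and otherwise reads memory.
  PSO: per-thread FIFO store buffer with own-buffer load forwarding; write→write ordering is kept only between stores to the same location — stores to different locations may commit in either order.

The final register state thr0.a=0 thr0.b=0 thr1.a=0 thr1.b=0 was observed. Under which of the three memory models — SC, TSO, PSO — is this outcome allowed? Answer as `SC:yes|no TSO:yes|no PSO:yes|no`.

SC:yes TSO:yes PSO:yes

outcome vector order: (thr0.a,thr0.b,thr1.a,thr1.b)
SC: 12 outcomes — {<0 0 0 0>; <0 0 0 2>; <0 0 2 2>; <0 2 0 0>; <0 2 0 2>; <0 2 2 2>; <2 0 0 0>; <2 0 0 2>; <2 0 2 2>; <2 2 0 0>; <2 2 0 2>; <2 2 2 2>}
TSO: 12 outcomes — {<0 0 0 0>; <0 0 0 2>; <0 0 2 2>; <0 2 0 0>; <0 2 0 2>; <0 2 2 2>; <2 0 0 0>; <2 0 0 2>; <2 0 2 2>; <2 2 0 0>; <2 2 0 2>; <2 2 2 2>}
PSO: 12 outcomes — {<0 0 0 0>; <0 0 0 2>; <0 0 2 2>; <0 2 0 0>; <0 2 0 2>; <0 2 2 2>; <2 0 0 0>; <2 0 0 2>; <2 0 2 2>; <2 2 0 0>; <2 2 0 2>; <2 2 2 2>}
target <0 0 0 0> ∈ {SC,TSO,PSO}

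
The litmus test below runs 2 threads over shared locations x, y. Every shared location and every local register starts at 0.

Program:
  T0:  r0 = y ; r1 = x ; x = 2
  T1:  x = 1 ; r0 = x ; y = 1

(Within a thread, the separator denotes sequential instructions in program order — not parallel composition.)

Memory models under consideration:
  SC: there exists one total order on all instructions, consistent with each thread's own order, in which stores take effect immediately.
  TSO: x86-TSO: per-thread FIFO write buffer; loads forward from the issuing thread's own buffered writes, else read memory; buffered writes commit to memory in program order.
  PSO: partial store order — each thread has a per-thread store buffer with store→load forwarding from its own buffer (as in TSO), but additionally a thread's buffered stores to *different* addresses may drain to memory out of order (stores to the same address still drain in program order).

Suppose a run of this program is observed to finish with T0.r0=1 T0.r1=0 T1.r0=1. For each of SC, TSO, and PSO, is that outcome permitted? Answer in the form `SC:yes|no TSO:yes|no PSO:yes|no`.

SC:no TSO:no PSO:yes

outcome vector order: (T0.r0,T0.r1,T1.r0)
under SC → (0,0,1); (0,0,2); (0,1,1); (0,1,2); (1,1,1)
under TSO → (0,0,1); (0,0,2); (0,1,1); (0,1,2); (1,1,1)
under PSO → (0,0,1); (0,0,2); (0,1,1); (0,1,2); (1,0,1); (1,1,1)
target (1,0,1) ∈ {PSO}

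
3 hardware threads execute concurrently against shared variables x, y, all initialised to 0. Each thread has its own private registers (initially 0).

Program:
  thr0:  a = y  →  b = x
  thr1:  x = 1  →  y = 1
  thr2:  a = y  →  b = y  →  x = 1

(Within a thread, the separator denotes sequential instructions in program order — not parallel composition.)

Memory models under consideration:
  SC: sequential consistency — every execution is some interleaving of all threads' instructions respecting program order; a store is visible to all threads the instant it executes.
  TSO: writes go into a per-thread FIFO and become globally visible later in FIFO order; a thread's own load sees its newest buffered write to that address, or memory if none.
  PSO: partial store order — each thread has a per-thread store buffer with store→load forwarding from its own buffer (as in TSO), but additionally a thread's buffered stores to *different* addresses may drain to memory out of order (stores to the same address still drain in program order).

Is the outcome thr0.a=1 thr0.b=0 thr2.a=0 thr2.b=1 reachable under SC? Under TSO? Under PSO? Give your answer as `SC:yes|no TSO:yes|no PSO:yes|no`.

SC:no TSO:no PSO:yes

outcome vector order: (thr0.a,thr0.b,thr2.a,thr2.b)
[SC] allowed = {<0 0 0 0>, <0 0 0 1>, <0 0 1 1>, <0 1 0 0>, <0 1 0 1>, <0 1 1 1>, <1 1 0 0>, <1 1 0 1>, <1 1 1 1>}
[TSO] allowed = {<0 0 0 0>, <0 0 0 1>, <0 0 1 1>, <0 1 0 0>, <0 1 0 1>, <0 1 1 1>, <1 1 0 0>, <1 1 0 1>, <1 1 1 1>}
[PSO] allowed = {<0 0 0 0>, <0 0 0 1>, <0 0 1 1>, <0 1 0 0>, <0 1 0 1>, <0 1 1 1>, <1 0 0 0>, <1 0 0 1>, <1 0 1 1>, <1 1 0 0>, <1 1 0 1>, <1 1 1 1>}
target <1 0 0 1> ∈ {PSO}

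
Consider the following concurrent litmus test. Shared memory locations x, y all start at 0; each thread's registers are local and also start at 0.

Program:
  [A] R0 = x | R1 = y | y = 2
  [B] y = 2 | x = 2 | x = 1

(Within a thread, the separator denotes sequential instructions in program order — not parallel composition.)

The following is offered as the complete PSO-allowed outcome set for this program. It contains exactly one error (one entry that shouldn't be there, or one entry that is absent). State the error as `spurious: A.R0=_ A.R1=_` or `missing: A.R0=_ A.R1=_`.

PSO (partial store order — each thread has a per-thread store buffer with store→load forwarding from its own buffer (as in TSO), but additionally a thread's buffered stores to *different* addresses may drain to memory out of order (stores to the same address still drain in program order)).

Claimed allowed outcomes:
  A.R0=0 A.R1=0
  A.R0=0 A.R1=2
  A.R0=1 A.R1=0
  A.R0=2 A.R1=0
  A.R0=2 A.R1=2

missing: A.R0=1 A.R1=2

outcome vector order: (A.R0,A.R1)
[PSO] allowed = {<0 0> <0 2> <1 0> <1 2> <2 0> <2 2>}
PSO∖claimed = {<1 2>}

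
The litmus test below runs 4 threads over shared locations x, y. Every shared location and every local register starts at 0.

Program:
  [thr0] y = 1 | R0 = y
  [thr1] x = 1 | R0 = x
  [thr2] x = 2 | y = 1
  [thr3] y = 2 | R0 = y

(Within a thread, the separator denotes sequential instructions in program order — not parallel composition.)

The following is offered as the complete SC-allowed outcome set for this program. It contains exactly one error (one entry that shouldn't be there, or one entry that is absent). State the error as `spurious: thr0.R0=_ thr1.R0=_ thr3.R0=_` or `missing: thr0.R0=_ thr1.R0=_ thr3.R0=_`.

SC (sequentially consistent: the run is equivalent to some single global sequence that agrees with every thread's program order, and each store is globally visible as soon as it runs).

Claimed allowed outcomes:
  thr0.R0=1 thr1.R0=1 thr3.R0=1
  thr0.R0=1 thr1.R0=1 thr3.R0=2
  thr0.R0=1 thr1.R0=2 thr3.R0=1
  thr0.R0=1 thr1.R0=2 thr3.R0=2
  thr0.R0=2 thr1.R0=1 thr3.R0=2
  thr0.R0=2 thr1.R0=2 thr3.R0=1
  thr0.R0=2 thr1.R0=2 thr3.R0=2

missing: thr0.R0=2 thr1.R0=1 thr3.R0=1

outcome vector order: (thr0.R0,thr1.R0,thr3.R0)
[SC] allowed = {111 112 121 122 211 212 221 222}
SC∖claimed = {211}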